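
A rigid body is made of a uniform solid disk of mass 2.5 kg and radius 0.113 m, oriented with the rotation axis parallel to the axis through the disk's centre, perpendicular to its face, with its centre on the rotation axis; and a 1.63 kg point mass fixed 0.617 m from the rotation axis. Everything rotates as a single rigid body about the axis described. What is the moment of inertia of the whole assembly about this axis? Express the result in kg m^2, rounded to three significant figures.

Solid disk: I_cm = (1/2)MR² = (1/2)(2.5)(0.113)² = 0.015961 kg m^2; axis through the centre, so I = 0.015961 kg m^2.
Point mass: I_cm = 0; centre at d = 0.617 m, so I = I_cm + Md² gives I = 0 + (1.63)(0.617)² = 0.62052 kg m^2.
Total I = 0.015961 + 0.62052 = 0.63648 kg m^2.

0.636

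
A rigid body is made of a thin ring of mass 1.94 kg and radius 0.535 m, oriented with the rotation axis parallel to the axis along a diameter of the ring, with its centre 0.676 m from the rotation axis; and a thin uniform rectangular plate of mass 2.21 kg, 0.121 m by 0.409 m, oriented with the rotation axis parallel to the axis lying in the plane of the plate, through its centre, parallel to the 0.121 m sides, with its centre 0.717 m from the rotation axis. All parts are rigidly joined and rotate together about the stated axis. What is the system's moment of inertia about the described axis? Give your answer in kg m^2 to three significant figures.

Thin ring: I_cm = (1/2)MR² = (1/2)(1.94)(0.535)² = 0.27764 kg m^2; centre at d = 0.676 m, so the parallel axis theorem gives I = 0.27764 + (1.94)(0.676)² = 1.1642 kg m^2.
Rectangular plate: I_cm = (1/12)Mb² = (1/12)(2.21)(0.409)² = 0.030808 kg m^2; centre at d = 0.717 m, so the parallel axis theorem gives I = 0.030808 + (2.21)(0.717)² = 1.1669 kg m^2.
Total I = 1.1642 + 1.1669 = 2.3311 kg m^2.

2.33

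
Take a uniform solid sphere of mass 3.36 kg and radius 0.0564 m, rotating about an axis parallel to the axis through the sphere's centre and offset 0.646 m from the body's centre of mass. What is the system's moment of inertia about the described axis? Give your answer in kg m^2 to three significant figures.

I_cm = (2/5)MR² = (2/5)(3.36)(0.0564)² = 0.0042752 kg m^2; centre at d = 0.646 m, so I = I_cm + Md² gives I = 0.0042752 + (3.36)(0.646)² = 1.4065 kg m^2.

1.41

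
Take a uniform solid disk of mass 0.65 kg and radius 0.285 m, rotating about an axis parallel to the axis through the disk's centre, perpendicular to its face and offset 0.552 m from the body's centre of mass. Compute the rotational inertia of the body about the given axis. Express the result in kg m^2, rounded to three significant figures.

0.224

I_cm = (1/2)MR² = (1/2)(0.65)(0.285)² = 0.026398 kg m^2; centre at d = 0.552 m, so the parallel axis theorem gives I = 0.026398 + (0.65)(0.552)² = 0.22446 kg m^2.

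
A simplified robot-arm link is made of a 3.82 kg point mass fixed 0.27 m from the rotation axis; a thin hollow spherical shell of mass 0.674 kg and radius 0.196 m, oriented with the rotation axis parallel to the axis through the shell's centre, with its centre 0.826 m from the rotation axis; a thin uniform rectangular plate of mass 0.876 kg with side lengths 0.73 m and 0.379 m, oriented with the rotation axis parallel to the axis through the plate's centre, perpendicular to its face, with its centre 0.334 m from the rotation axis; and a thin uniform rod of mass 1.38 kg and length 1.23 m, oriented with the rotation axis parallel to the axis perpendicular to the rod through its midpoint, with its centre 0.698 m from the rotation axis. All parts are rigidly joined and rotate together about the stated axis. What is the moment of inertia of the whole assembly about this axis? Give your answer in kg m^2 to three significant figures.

Point mass: I_cm = 0; centre at d = 0.27 m, so the parallel axis theorem gives I = 0 + (3.82)(0.27)² = 0.27848 kg m^2.
Spherical shell: I_cm = (2/3)MR² = (2/3)(0.674)(0.196)² = 0.017262 kg m^2; centre at d = 0.826 m, so the parallel axis theorem gives I = 0.017262 + (0.674)(0.826)² = 0.47712 kg m^2.
Rectangular plate: I_cm = (1/12)M(a²+b²) = (1/12)(0.876)[(0.73)² + (0.379)²] = 0.049387 kg m^2; centre at d = 0.334 m, so the parallel axis theorem gives I = 0.049387 + (0.876)(0.334)² = 0.14711 kg m^2.
Thin rod: I_cm = (1/12)ML² = (1/12)(1.38)(1.23)² = 0.17398 kg m^2; centre at d = 0.698 m, so the parallel axis theorem gives I = 0.17398 + (1.38)(0.698)² = 0.84633 kg m^2.
Total I = 0.27848 + 0.47712 + 0.14711 + 0.84633 = 1.749 kg m^2.

1.75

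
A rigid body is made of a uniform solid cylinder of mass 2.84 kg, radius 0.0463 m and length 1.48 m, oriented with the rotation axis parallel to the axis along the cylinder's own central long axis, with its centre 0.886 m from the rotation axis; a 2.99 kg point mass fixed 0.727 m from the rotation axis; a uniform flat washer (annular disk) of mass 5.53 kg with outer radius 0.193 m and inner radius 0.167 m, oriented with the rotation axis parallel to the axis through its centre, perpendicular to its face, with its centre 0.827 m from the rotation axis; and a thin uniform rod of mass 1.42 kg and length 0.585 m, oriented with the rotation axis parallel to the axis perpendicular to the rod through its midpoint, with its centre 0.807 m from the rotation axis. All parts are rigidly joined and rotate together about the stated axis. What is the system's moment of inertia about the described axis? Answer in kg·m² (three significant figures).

Solid cylinder: I_cm = (1/2)MR² = (1/2)(2.84)(0.0463)² = 0.003044 kg·m²; centre at d = 0.886 m, so the parallel axis theorem gives I = 0.003044 + (2.84)(0.886)² = 2.2324 kg·m².
Point mass: I_cm = 0; centre at d = 0.727 m, so the parallel axis theorem gives I = 0 + (2.99)(0.727)² = 1.5803 kg·m².
Annular disk: I_cm = (1/2)M(R²+r²) = (1/2)(5.53)[(0.193)² + (0.167)²] = 0.18011 kg·m²; centre at d = 0.827 m, so the parallel axis theorem gives I = 0.18011 + (5.53)(0.827)² = 3.9622 kg·m².
Thin rod: I_cm = (1/12)ML² = (1/12)(1.42)(0.585)² = 0.040497 kg·m²; centre at d = 0.807 m, so the parallel axis theorem gives I = 0.040497 + (1.42)(0.807)² = 0.96527 kg·m².
Total I = 2.2324 + 1.5803 + 3.9622 + 0.96527 = 8.7402 kg·m².

8.74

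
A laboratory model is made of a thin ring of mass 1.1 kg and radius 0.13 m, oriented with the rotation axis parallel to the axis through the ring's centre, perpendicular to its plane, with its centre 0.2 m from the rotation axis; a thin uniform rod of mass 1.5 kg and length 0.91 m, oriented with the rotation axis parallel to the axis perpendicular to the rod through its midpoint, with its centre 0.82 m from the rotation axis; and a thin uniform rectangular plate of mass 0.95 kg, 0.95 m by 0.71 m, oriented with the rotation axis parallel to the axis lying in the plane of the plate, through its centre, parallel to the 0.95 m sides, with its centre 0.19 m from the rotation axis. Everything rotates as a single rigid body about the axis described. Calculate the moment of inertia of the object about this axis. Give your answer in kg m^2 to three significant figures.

1.25

Thin ring: I_cm = MR² = (1.1)(0.13)² = 0.01859 kg m^2; centre at d = 0.2 m, so the parallel axis theorem gives I = 0.01859 + (1.1)(0.2)² = 0.06259 kg m^2.
Thin rod: I_cm = (1/12)ML² = (1/12)(1.5)(0.91)² = 0.10351 kg m^2; centre at d = 0.82 m, so the parallel axis theorem gives I = 0.10351 + (1.5)(0.82)² = 1.1121 kg m^2.
Rectangular plate: I_cm = (1/12)Mb² = (1/12)(0.95)(0.71)² = 0.039908 kg m^2; centre at d = 0.19 m, so the parallel axis theorem gives I = 0.039908 + (0.95)(0.19)² = 0.074203 kg m^2.
Total I = 0.06259 + 1.1121 + 0.074203 = 1.2489 kg m^2.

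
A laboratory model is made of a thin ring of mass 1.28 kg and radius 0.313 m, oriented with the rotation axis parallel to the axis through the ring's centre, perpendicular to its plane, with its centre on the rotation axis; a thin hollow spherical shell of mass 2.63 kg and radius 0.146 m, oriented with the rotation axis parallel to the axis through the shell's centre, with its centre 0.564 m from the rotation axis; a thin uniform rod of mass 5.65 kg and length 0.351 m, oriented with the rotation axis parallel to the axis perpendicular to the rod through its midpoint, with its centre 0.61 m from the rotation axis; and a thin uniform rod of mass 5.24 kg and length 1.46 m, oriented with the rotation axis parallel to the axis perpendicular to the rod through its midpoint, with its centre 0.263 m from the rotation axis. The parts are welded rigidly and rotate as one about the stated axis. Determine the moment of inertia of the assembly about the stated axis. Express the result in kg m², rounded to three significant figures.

Thin ring: I_cm = MR² = (1.28)(0.313)² = 0.1254 kg m²; axis through the centre, so I = 0.1254 kg m².
Spherical shell: I_cm = (2/3)MR² = (2/3)(2.63)(0.146)² = 0.037374 kg m²; centre at d = 0.564 m, so the parallel axis theorem gives I = 0.037374 + (2.63)(0.564)² = 0.87397 kg m².
Thin rod: I_cm = (1/12)ML² = (1/12)(5.65)(0.351)² = 0.058007 kg m²; centre at d = 0.61 m, so the parallel axis theorem gives I = 0.058007 + (5.65)(0.61)² = 2.1604 kg m².
Thin rod: I_cm = (1/12)ML² = (1/12)(5.24)(1.46)² = 0.9308 kg m²; centre at d = 0.263 m, so the parallel axis theorem gives I = 0.9308 + (5.24)(0.263)² = 1.2932 kg m².
Total I = 0.1254 + 0.87397 + 2.1604 + 1.2932 = 4.453 kg m².

4.45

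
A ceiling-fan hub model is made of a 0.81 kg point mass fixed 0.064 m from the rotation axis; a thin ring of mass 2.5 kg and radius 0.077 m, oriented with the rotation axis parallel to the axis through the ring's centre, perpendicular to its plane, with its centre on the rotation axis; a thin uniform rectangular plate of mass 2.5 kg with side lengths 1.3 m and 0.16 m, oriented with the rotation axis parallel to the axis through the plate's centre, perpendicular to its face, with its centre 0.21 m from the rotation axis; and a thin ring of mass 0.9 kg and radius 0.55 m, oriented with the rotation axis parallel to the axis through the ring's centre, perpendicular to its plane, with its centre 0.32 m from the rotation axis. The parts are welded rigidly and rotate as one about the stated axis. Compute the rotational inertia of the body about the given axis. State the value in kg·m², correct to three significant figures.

Point mass: I_cm = 0; centre at d = 0.064 m, so the parallel axis theorem gives I = 0 + (0.81)(0.064)² = 0.0033178 kg·m².
Thin ring: I_cm = MR² = (2.5)(0.077)² = 0.014823 kg·m²; axis through the centre, so I = 0.014823 kg·m².
Rectangular plate: I_cm = (1/12)M(a²+b²) = (1/12)(2.5)[(1.3)² + (0.16)²] = 0.35742 kg·m²; centre at d = 0.21 m, so the parallel axis theorem gives I = 0.35742 + (2.5)(0.21)² = 0.46767 kg·m².
Thin ring: I_cm = MR² = (0.9)(0.55)² = 0.27225 kg·m²; centre at d = 0.32 m, so the parallel axis theorem gives I = 0.27225 + (0.9)(0.32)² = 0.36441 kg·m².
Total I = 0.0033178 + 0.014823 + 0.46767 + 0.36441 = 0.85022 kg·m².

0.850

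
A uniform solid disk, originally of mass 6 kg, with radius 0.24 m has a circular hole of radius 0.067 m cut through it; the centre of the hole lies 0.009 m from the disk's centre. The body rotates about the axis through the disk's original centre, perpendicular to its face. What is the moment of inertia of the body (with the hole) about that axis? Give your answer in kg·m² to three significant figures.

Unpierced body about its centre: I₀ = (1/2)MR² = (1/2)(6)(0.24)² = 0.1728 kg·m².
The removed disk has mass m = M·(r/R)² = (6)(0.067/0.24)² = 0.4676 kg (same uniform areal density).
Its moment of inertia about the rotation axis (parallel-axis theorem): I_hole = (1/2)mr² + md² = (1/2)(0.4676)(0.067)² + (0.4676)(0.009)² = 0.0010874 kg·m².
Treating the hole as negative mass, I = I₀ − I_hole = 0.1728 − 0.0010874 = 0.17171 kg·m².

0.172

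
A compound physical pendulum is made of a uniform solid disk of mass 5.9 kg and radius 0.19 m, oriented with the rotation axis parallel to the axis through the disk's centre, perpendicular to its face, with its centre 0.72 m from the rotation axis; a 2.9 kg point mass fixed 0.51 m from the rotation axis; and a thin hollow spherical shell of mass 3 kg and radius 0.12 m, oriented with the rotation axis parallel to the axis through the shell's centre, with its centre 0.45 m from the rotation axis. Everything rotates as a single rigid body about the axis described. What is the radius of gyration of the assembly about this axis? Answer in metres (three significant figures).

0.621

Solid disk: I_cm = (1/2)MR² = (1/2)(5.9)(0.19)² = 0.1065 kg m^2; centre at d = 0.72 m, so the parallel axis theorem gives I = 0.1065 + (5.9)(0.72)² = 3.1651 kg m^2.
Point mass: I_cm = 0; centre at d = 0.51 m, so the parallel axis theorem gives I = 0 + (2.9)(0.51)² = 0.75429 kg m^2.
Spherical shell: I_cm = (2/3)MR² = (2/3)(3)(0.12)² = 0.0288 kg m^2; centre at d = 0.45 m, so the parallel axis theorem gives I = 0.0288 + (3)(0.45)² = 0.6363 kg m^2.
Total I = 4.5556 kg m^2; total mass M = 11.8 kg.
k = √(I/M) = √(4.5556/11.8) = 0.62135 m.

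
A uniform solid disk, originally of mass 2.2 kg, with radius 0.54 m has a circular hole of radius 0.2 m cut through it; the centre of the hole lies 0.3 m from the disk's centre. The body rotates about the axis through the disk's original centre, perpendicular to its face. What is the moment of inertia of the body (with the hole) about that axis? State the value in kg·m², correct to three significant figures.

0.288

Unpierced body about its centre: I₀ = (1/2)MR² = (1/2)(2.2)(0.54)² = 0.32076 kg·m².
The removed disk has mass m = M·(r/R)² = (2.2)(0.2/0.54)² = 0.30178 kg (same uniform areal density).
Its moment of inertia about the rotation axis (parallel-axis theorem): I_hole = (1/2)mr² + md² = (1/2)(0.30178)(0.2)² + (0.30178)(0.3)² = 0.033196 kg·m².
Treating the hole as negative mass, I = I₀ − I_hole = 0.32076 − 0.033196 = 0.28756 kg·m².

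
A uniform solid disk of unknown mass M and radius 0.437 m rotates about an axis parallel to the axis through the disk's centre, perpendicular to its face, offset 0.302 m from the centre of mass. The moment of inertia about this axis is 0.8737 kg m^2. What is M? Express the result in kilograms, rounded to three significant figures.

I = I_cm + Md² = (1/2)MR² + Md² = M·[0.5·(0.437)² + (0.302)²] = M·0.18669.
So M = 0.8737 / 0.18669 = 4.68 kg.

4.68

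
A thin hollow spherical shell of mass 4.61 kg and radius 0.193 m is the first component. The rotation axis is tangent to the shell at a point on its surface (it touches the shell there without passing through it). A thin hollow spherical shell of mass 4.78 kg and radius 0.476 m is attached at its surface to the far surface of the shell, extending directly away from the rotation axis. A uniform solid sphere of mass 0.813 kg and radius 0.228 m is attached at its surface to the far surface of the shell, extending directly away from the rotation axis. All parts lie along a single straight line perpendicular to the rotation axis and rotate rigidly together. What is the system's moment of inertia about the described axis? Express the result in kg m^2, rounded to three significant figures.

6.57

Spherical shell: I_cm = (2/3)MR² = (2/3)(4.61)(0.193)² = 0.11448 kg m^2; centre at d = 0.193 m, so the parallel axis theorem gives I = 0.11448 + (4.61)(0.193)² = 0.2862 kg m^2.
Spherical shell: I_cm = (2/3)MR² = (2/3)(4.78)(0.476)² = 0.72202 kg m^2; centre at d = 0.193 + 0.193 + 0.476 = 0.862 m, so the parallel axis theorem gives I = 0.72202 + (4.78)(0.862)² = 4.2738 kg m^2.
Solid sphere: I_cm = (2/5)MR² = (2/5)(0.813)(0.228)² = 0.016905 kg m^2; centre at d = 0.193 + 0.193 + 0.476 + 0.476 + 0.228 = 1.566 m, so the parallel axis theorem gives I = 0.016905 + (0.813)(1.566)² = 2.0107 kg m^2.
Total I = 0.2862 + 4.2738 + 2.0107 = 6.5706 kg m^2.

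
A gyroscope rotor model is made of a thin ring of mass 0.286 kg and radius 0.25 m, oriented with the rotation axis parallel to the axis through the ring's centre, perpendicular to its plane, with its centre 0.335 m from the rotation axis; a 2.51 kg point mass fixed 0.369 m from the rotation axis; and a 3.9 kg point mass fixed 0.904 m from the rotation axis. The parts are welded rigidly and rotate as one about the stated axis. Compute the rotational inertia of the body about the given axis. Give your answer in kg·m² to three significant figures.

Thin ring: I_cm = MR² = (0.286)(0.25)² = 0.017875 kg·m²; centre at d = 0.335 m, so the parallel axis theorem gives I = 0.017875 + (0.286)(0.335)² = 0.049971 kg·m².
Point mass: I_cm = 0; centre at d = 0.369 m, so the parallel axis theorem gives I = 0 + (2.51)(0.369)² = 0.34176 kg·m².
Point mass: I_cm = 0; centre at d = 0.904 m, so the parallel axis theorem gives I = 0 + (3.9)(0.904)² = 3.1871 kg·m².
Total I = 0.049971 + 0.34176 + 3.1871 = 3.5789 kg·m².

3.58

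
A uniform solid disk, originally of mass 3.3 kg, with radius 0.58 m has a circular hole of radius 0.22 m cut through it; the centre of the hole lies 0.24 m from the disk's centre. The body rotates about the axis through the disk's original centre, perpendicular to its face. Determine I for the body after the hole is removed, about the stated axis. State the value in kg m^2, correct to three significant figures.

Unpierced body about its centre: I₀ = (1/2)MR² = (1/2)(3.3)(0.58)² = 0.55506 kg m^2.
The removed disk has mass m = M·(r/R)² = (3.3)(0.22/0.58)² = 0.47479 kg (same uniform areal density).
Its moment of inertia about the rotation axis (parallel-axis theorem): I_hole = (1/2)mr² + md² = (1/2)(0.47479)(0.22)² + (0.47479)(0.24)² = 0.038838 kg m^2.
Treating the hole as negative mass, I = I₀ − I_hole = 0.55506 − 0.038838 = 0.51622 kg m^2.

0.516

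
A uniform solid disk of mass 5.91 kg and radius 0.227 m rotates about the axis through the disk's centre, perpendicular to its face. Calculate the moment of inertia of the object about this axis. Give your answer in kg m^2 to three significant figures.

I_cm = (1/2)MR² = (1/2)(5.91)(0.227)² = 0.15227 kg m^2; axis through the centre, so I = 0.15227 kg m^2.

0.152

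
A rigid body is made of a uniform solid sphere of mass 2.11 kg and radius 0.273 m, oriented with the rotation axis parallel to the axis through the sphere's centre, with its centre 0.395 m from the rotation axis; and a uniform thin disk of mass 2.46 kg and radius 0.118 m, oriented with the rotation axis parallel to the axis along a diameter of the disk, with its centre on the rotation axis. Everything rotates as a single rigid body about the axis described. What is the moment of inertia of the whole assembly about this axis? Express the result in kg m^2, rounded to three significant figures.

Solid sphere: I_cm = (2/5)MR² = (2/5)(2.11)(0.273)² = 0.062902 kg m^2; centre at d = 0.395 m, so I = I_cm + Md² gives I = 0.062902 + (2.11)(0.395)² = 0.39212 kg m^2.
Thin disk: I_cm = (1/4)MR² = (1/4)(2.46)(0.118)² = 0.0085633 kg m^2; axis through the centre, so I = 0.0085633 kg m^2.
Total I = 0.39212 + 0.0085633 = 0.40068 kg m^2.

0.401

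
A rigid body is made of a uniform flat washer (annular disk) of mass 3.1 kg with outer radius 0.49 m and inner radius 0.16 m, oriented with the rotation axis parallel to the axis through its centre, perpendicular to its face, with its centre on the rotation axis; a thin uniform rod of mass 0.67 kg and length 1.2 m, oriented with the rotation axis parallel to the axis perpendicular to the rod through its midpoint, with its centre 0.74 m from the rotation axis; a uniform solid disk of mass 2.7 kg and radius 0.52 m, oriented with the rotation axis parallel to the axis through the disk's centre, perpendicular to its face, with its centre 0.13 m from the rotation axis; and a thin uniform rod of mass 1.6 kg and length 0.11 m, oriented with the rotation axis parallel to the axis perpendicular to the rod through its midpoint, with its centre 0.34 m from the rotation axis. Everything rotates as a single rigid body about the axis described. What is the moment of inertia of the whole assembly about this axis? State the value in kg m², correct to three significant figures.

Annular disk: I_cm = (1/2)M(R²+r²) = (1/2)(3.1)[(0.49)² + (0.16)²] = 0.41184 kg m²; axis through the centre, so I = 0.41184 kg m².
Thin rod: I_cm = (1/12)ML² = (1/12)(0.67)(1.2)² = 0.0804 kg m²; centre at d = 0.74 m, so the parallel axis theorem gives I = 0.0804 + (0.67)(0.74)² = 0.44729 kg m².
Solid disk: I_cm = (1/2)MR² = (1/2)(2.7)(0.52)² = 0.36504 kg m²; centre at d = 0.13 m, so the parallel axis theorem gives I = 0.36504 + (2.7)(0.13)² = 0.41067 kg m².
Thin rod: I_cm = (1/12)ML² = (1/12)(1.6)(0.11)² = 0.0016133 kg m²; centre at d = 0.34 m, so the parallel axis theorem gives I = 0.0016133 + (1.6)(0.34)² = 0.18657 kg m².
Total I = 0.41184 + 0.44729 + 0.41067 + 0.18657 = 1.4564 kg m².

1.46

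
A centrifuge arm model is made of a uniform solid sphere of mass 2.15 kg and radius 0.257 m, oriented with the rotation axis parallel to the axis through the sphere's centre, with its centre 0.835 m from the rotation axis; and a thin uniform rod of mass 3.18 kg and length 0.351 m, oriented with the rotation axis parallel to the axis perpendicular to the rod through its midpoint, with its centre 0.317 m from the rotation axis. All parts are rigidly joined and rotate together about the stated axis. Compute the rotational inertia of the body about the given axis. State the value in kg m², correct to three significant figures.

1.91

Solid sphere: I_cm = (2/5)MR² = (2/5)(2.15)(0.257)² = 0.056802 kg m²; centre at d = 0.835 m, so I = I_cm + Md² gives I = 0.056802 + (2.15)(0.835)² = 1.5558 kg m².
Thin rod: I_cm = (1/12)ML² = (1/12)(3.18)(0.351)² = 0.032648 kg m²; centre at d = 0.317 m, so I = I_cm + Md² gives I = 0.032648 + (3.18)(0.317)² = 0.3522 kg m².
Total I = 1.5558 + 0.3522 = 1.908 kg m².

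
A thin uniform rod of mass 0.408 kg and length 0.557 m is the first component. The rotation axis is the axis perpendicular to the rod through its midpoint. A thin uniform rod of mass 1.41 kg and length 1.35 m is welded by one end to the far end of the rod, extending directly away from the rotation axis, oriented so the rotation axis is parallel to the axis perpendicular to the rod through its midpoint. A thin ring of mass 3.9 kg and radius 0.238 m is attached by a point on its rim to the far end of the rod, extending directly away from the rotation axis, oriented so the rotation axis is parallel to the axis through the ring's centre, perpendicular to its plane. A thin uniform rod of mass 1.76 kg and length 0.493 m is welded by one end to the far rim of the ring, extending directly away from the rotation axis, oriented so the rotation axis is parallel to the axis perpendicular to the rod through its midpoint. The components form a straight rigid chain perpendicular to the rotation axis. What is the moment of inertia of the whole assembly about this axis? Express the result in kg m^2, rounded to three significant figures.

25.1

Thin rod: I_cm = (1/12)ML² = (1/12)(0.408)(0.557)² = 0.010548 kg m^2; axis through the centre, so I = 0.010548 kg m^2.
Thin rod: I_cm = (1/12)ML² = (1/12)(1.41)(1.35)² = 0.21414 kg m^2; centre at d = 0.2785 + 0.675 = 0.9535 m, so I = I_cm + Md² gives I = 0.21414 + (1.41)(0.9535)² = 1.4961 kg m^2.
Thin ring: I_cm = MR² = (3.9)(0.238)² = 0.22091 kg m^2; centre at d = 0.2785 + 0.675 + 0.675 + 0.238 = 1.8665 m, so I = I_cm + Md² gives I = 0.22091 + (3.9)(1.8665)² = 13.808 kg m^2.
Thin rod: I_cm = (1/12)ML² = (1/12)(1.76)(0.493)² = 0.035647 kg m^2; centre at d = 0.2785 + 0.675 + 0.675 + 0.238 + 0.238 + 0.2465 = 2.351 m, so I = I_cm + Md² gives I = 0.035647 + (1.76)(2.351)² = 9.7635 kg m^2.
Total I = 0.010548 + 1.4961 + 13.808 + 9.7635 = 25.078 kg m^2.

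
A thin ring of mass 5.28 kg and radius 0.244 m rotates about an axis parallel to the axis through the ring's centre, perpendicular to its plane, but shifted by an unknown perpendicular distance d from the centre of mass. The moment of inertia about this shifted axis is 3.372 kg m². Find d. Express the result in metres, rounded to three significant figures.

0.761

About the centre-of-mass axis, I_cm = MR² = (5.28)(0.244)² = 0.31435 kg m².
Parallel axis theorem: I = I_cm + Md², so Md² = 3.372 − 0.31435 = 3.0576 kg m².
d = √(3.0576 / 5.28) = 0.76099 m.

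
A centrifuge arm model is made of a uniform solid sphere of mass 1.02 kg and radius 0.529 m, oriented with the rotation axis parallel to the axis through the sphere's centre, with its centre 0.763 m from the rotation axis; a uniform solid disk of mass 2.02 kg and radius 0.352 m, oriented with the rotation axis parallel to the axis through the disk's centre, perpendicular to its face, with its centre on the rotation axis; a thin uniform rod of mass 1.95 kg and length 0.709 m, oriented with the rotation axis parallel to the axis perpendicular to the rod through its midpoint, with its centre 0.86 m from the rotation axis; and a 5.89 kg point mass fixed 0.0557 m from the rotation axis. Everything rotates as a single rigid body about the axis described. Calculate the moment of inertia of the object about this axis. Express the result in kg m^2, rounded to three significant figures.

Solid sphere: I_cm = (2/5)MR² = (2/5)(1.02)(0.529)² = 0.11418 kg m^2; centre at d = 0.763 m, so the parallel axis theorem gives I = 0.11418 + (1.02)(0.763)² = 0.70799 kg m^2.
Solid disk: I_cm = (1/2)MR² = (1/2)(2.02)(0.352)² = 0.12514 kg m^2; axis through the centre, so I = 0.12514 kg m^2.
Thin rod: I_cm = (1/12)ML² = (1/12)(1.95)(0.709)² = 0.081686 kg m^2; centre at d = 0.86 m, so the parallel axis theorem gives I = 0.081686 + (1.95)(0.86)² = 1.5239 kg m^2.
Point mass: I_cm = 0; centre at d = 0.0557 m, so the parallel axis theorem gives I = 0 + (5.89)(0.0557)² = 0.018274 kg m^2.
Total I = 0.70799 + 0.12514 + 1.5239 + 0.018274 = 2.3753 kg m^2.

2.38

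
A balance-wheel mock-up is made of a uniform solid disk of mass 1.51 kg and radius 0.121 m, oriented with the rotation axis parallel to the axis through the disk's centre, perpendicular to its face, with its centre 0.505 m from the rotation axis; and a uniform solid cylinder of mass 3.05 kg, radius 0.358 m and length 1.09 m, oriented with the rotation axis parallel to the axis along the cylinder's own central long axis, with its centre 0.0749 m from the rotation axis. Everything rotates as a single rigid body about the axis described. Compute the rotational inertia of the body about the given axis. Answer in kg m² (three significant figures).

Solid disk: I_cm = (1/2)MR² = (1/2)(1.51)(0.121)² = 0.011054 kg m²; centre at d = 0.505 m, so the parallel axis theorem gives I = 0.011054 + (1.51)(0.505)² = 0.39614 kg m².
Solid cylinder: I_cm = (1/2)MR² = (1/2)(3.05)(0.358)² = 0.19545 kg m²; centre at d = 0.0749 m, so the parallel axis theorem gives I = 0.19545 + (3.05)(0.0749)² = 0.21256 kg m².
Total I = 0.39614 + 0.21256 = 0.6087 kg m².

0.609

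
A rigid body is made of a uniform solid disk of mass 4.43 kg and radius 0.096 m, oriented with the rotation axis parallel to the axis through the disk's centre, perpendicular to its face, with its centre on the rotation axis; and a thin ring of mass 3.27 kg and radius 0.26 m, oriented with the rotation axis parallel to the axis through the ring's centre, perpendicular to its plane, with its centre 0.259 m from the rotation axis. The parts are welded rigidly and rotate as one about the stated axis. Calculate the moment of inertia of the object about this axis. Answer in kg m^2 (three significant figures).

0.461

Solid disk: I_cm = (1/2)MR² = (1/2)(4.43)(0.096)² = 0.020413 kg m^2; axis through the centre, so I = 0.020413 kg m^2.
Thin ring: I_cm = MR² = (3.27)(0.26)² = 0.22105 kg m^2; centre at d = 0.259 m, so the parallel axis theorem gives I = 0.22105 + (3.27)(0.259)² = 0.44041 kg m^2.
Total I = 0.020413 + 0.44041 = 0.46082 kg m^2.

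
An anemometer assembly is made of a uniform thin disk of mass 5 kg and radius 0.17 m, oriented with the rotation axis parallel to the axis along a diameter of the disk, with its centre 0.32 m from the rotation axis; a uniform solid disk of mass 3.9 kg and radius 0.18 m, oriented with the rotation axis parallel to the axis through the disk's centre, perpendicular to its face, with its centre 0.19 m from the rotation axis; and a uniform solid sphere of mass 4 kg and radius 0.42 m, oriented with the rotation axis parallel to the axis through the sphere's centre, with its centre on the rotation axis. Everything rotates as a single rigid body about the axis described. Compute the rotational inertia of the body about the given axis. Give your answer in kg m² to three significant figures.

Thin disk: I_cm = (1/4)MR² = (1/4)(5)(0.17)² = 0.036125 kg m²; centre at d = 0.32 m, so the parallel axis theorem gives I = 0.036125 + (5)(0.32)² = 0.54812 kg m².
Solid disk: I_cm = (1/2)MR² = (1/2)(3.9)(0.18)² = 0.06318 kg m²; centre at d = 0.19 m, so the parallel axis theorem gives I = 0.06318 + (3.9)(0.19)² = 0.20397 kg m².
Solid sphere: I_cm = (2/5)MR² = (2/5)(4)(0.42)² = 0.28224 kg m²; axis through the centre, so I = 0.28224 kg m².
Total I = 0.54812 + 0.20397 + 0.28224 = 1.0343 kg m².

1.03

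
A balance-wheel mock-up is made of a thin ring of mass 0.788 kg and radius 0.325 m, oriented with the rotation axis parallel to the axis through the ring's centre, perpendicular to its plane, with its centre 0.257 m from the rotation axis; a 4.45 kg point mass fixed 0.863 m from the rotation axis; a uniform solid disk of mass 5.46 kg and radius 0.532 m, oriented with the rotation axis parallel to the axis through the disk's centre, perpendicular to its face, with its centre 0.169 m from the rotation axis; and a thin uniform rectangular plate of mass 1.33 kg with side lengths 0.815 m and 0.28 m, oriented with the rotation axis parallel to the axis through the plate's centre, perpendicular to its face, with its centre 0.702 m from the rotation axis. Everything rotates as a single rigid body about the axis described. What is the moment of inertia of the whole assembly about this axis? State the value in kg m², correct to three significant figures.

Thin ring: I_cm = MR² = (0.788)(0.325)² = 0.083233 kg m²; centre at d = 0.257 m, so I = I_cm + Md² gives I = 0.083233 + (0.788)(0.257)² = 0.13528 kg m².
Point mass: I_cm = 0; centre at d = 0.863 m, so I = I_cm + Md² gives I = 0 + (4.45)(0.863)² = 3.3142 kg m².
Solid disk: I_cm = (1/2)MR² = (1/2)(5.46)(0.532)² = 0.77266 kg m²; centre at d = 0.169 m, so I = I_cm + Md² gives I = 0.77266 + (5.46)(0.169)² = 0.9286 kg m².
Rectangular plate: I_cm = (1/12)M(a²+b²) = (1/12)(1.33)[(0.815)² + (0.28)²] = 0.082308 kg m²; centre at d = 0.702 m, so I = I_cm + Md² gives I = 0.082308 + (1.33)(0.702)² = 0.73774 kg m².
Total I = 0.13528 + 3.3142 + 0.9286 + 0.73774 = 5.1158 kg m².

5.12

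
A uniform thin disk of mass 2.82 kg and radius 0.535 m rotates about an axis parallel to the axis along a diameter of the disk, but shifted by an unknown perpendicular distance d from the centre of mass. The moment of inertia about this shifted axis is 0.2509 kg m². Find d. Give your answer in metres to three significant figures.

0.132

About the centre-of-mass axis, I_cm = (1/4)MR² = (1/4)(2.82)(0.535)² = 0.20179 kg m².
Parallel axis theorem: I = I_cm + Md², so Md² = 0.2509 − 0.20179 = 0.049111 kg m².
d = √(0.049111 / 2.82) = 0.13197 m.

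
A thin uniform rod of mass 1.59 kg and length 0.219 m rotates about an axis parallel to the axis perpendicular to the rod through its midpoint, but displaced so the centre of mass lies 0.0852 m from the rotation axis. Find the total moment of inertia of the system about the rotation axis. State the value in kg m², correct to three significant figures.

I_cm = (1/12)ML² = (1/12)(1.59)(0.219)² = 0.0063548 kg m²; centre at d = 0.0852 m, so the parallel axis theorem gives I = 0.0063548 + (1.59)(0.0852)² = 0.017897 kg m².

0.0179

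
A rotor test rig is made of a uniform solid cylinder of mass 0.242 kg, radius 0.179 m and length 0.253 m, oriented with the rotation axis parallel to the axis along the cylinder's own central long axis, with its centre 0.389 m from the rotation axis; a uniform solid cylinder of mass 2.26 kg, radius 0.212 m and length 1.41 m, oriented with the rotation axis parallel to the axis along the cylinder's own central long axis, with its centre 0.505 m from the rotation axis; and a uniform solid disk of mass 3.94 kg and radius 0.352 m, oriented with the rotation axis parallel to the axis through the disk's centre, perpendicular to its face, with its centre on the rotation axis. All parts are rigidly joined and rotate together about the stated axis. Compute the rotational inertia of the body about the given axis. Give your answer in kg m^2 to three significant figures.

Solid cylinder: I_cm = (1/2)MR² = (1/2)(0.242)(0.179)² = 0.003877 kg m^2; centre at d = 0.389 m, so I = I_cm + Md² gives I = 0.003877 + (0.242)(0.389)² = 0.040497 kg m^2.
Solid cylinder: I_cm = (1/2)MR² = (1/2)(2.26)(0.212)² = 0.050787 kg m^2; centre at d = 0.505 m, so I = I_cm + Md² gives I = 0.050787 + (2.26)(0.505)² = 0.62714 kg m^2.
Solid disk: I_cm = (1/2)MR² = (1/2)(3.94)(0.352)² = 0.24409 kg m^2; axis through the centre, so I = 0.24409 kg m^2.
Total I = 0.040497 + 0.62714 + 0.24409 = 0.91173 kg m^2.

0.912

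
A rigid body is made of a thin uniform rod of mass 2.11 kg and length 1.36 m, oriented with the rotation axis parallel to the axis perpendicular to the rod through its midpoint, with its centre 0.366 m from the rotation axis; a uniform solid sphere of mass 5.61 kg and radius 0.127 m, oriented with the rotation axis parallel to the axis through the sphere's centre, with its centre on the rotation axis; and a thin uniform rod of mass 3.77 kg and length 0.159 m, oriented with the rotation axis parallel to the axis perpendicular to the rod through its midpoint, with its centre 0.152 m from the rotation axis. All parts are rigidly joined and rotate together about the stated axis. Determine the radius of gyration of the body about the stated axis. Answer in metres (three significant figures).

0.254

Thin rod: I_cm = (1/12)ML² = (1/12)(2.11)(1.36)² = 0.32522 kg m^2; centre at d = 0.366 m, so I = I_cm + Md² gives I = 0.32522 + (2.11)(0.366)² = 0.60787 kg m^2.
Solid sphere: I_cm = (2/5)MR² = (2/5)(5.61)(0.127)² = 0.036193 kg m^2; axis through the centre, so I = 0.036193 kg m^2.
Thin rod: I_cm = (1/12)ML² = (1/12)(3.77)(0.159)² = 0.0079424 kg m^2; centre at d = 0.152 m, so I = I_cm + Md² gives I = 0.0079424 + (3.77)(0.152)² = 0.095045 kg m^2.
Total I = 0.73911 kg m^2; total mass M = 11.49 kg.
k = √(I/M) = √(0.73911/11.49) = 0.25363 m.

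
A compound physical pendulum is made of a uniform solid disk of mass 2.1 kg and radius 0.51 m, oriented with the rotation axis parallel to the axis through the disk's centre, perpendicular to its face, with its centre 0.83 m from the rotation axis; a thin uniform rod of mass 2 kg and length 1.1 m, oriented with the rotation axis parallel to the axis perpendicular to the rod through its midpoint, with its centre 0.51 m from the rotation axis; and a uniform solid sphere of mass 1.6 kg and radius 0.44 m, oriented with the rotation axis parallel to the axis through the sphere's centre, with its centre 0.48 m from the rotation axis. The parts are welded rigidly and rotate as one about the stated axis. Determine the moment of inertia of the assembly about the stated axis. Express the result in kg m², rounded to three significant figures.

2.93

Solid disk: I_cm = (1/2)MR² = (1/2)(2.1)(0.51)² = 0.2731 kg m²; centre at d = 0.83 m, so the parallel axis theorem gives I = 0.2731 + (2.1)(0.83)² = 1.7198 kg m².
Thin rod: I_cm = (1/12)ML² = (1/12)(2)(1.1)² = 0.20167 kg m²; centre at d = 0.51 m, so the parallel axis theorem gives I = 0.20167 + (2)(0.51)² = 0.72187 kg m².
Solid sphere: I_cm = (2/5)MR² = (2/5)(1.6)(0.44)² = 0.1239 kg m²; centre at d = 0.48 m, so the parallel axis theorem gives I = 0.1239 + (1.6)(0.48)² = 0.49254 kg m².
Total I = 1.7198 + 0.72187 + 0.49254 = 2.9342 kg m².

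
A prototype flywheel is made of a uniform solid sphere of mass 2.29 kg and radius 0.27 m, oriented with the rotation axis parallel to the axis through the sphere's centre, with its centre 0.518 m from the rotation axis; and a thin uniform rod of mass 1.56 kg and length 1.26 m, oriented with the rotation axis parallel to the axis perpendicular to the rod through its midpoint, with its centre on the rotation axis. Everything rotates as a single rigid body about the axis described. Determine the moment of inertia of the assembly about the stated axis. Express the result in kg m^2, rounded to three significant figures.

0.888

Solid sphere: I_cm = (2/5)MR² = (2/5)(2.29)(0.27)² = 0.066776 kg m^2; centre at d = 0.518 m, so I = I_cm + Md² gives I = 0.066776 + (2.29)(0.518)² = 0.68124 kg m^2.
Thin rod: I_cm = (1/12)ML² = (1/12)(1.56)(1.26)² = 0.20639 kg m^2; axis through the centre, so I = 0.20639 kg m^2.
Total I = 0.68124 + 0.20639 = 0.88763 kg m^2.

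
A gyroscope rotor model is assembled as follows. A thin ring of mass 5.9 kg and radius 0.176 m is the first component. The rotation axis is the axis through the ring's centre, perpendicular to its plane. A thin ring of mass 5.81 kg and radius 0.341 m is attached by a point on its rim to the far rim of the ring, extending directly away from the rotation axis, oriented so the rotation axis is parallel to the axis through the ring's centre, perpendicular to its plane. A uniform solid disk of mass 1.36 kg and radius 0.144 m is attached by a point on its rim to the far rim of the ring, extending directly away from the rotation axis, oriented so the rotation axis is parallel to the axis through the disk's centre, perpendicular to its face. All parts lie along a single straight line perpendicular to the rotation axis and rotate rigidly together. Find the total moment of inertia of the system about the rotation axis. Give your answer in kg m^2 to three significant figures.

Thin ring: I_cm = MR² = (5.9)(0.176)² = 0.18276 kg m^2; axis through the centre, so I = 0.18276 kg m^2.
Thin ring: I_cm = MR² = (5.81)(0.341)² = 0.67559 kg m^2; centre at d = 0.176 + 0.341 = 0.517 m, so the parallel axis theorem gives I = 0.67559 + (5.81)(0.517)² = 2.2285 kg m^2.
Solid disk: I_cm = (1/2)MR² = (1/2)(1.36)(0.144)² = 0.0141 kg m^2; centre at d = 0.176 + 0.341 + 0.341 + 0.144 = 1.002 m, so the parallel axis theorem gives I = 0.0141 + (1.36)(1.002)² = 1.3795 kg m^2.
Total I = 0.18276 + 2.2285 + 1.3795 = 3.7908 kg m^2.

3.79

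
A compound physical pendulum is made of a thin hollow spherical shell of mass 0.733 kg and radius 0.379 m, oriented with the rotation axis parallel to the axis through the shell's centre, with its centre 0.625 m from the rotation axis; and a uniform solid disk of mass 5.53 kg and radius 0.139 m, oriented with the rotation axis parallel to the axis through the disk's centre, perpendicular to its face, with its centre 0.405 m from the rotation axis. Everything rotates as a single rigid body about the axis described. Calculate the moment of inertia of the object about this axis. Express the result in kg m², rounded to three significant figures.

1.32

Spherical shell: I_cm = (2/3)MR² = (2/3)(0.733)(0.379)² = 0.070193 kg m²; centre at d = 0.625 m, so the parallel axis theorem gives I = 0.070193 + (0.733)(0.625)² = 0.35652 kg m².
Solid disk: I_cm = (1/2)MR² = (1/2)(5.53)(0.139)² = 0.053423 kg m²; centre at d = 0.405 m, so the parallel axis theorem gives I = 0.053423 + (5.53)(0.405)² = 0.96048 kg m².
Total I = 0.35652 + 0.96048 = 1.317 kg m².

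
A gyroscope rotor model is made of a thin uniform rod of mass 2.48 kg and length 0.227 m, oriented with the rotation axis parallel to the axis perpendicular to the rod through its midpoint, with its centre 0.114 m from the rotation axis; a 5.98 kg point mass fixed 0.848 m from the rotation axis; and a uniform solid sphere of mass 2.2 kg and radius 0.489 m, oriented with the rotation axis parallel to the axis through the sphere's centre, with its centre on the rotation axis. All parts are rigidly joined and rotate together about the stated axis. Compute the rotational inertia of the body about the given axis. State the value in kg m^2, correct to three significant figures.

4.55

Thin rod: I_cm = (1/12)ML² = (1/12)(2.48)(0.227)² = 0.010649 kg m^2; centre at d = 0.114 m, so the parallel axis theorem gives I = 0.010649 + (2.48)(0.114)² = 0.042879 kg m^2.
Point mass: I_cm = 0; centre at d = 0.848 m, so the parallel axis theorem gives I = 0 + (5.98)(0.848)² = 4.3002 kg m^2.
Solid sphere: I_cm = (2/5)MR² = (2/5)(2.2)(0.489)² = 0.21043 kg m^2; axis through the centre, so I = 0.21043 kg m^2.
Total I = 0.042879 + 4.3002 + 0.21043 = 4.5535 kg m^2.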